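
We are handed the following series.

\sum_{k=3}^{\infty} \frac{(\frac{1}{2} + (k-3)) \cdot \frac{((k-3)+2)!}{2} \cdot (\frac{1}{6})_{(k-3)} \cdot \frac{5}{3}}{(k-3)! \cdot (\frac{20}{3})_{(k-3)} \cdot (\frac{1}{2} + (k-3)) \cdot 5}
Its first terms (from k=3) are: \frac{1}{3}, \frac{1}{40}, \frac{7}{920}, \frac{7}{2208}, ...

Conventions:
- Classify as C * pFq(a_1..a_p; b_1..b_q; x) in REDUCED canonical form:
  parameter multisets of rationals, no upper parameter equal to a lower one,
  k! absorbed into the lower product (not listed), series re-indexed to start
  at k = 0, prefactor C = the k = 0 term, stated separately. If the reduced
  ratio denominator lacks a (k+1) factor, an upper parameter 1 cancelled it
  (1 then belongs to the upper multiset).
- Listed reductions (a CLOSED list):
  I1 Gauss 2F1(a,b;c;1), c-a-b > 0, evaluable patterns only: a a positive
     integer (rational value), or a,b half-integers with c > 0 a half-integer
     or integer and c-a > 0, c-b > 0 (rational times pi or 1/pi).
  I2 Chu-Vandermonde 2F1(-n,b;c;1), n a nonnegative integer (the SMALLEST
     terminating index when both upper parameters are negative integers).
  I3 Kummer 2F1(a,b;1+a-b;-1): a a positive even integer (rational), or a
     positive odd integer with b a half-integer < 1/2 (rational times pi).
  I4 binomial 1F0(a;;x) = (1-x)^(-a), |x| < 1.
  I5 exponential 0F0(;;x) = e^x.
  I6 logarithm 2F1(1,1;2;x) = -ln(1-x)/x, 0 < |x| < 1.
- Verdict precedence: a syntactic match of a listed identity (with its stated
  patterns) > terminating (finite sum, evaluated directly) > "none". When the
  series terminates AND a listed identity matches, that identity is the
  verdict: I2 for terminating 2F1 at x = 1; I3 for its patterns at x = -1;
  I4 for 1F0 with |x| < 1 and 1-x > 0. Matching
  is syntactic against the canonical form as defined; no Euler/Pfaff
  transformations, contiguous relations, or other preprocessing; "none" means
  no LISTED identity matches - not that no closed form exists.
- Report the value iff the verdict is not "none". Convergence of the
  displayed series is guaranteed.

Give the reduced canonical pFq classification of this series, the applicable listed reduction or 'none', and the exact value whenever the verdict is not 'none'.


With C = \frac{1}{3}: the canonical form is 2F1(\frac{1}{6}, 3; \frac{20}{3}; 1). Verdict at x = 1: Gauss's theorem (I1) matches (x = 1: the Gamma ratio telescopes since c-a-b = 7/2 > 0 and a = 3 in Z>0). Exact value: \frac{272}{729}.

Key step: t_0 = \frac{1}{3} here, and the factor k + 1/2 cancels (top and bottom), leaving C = 1/3, x = 1.
Term ratio: r(k) = 1 * (k+\frac{1}{6}) (k+3) / [(k+\frac{20}{3}) (k+1)] - poly over poly, x = 1 from leading terms; C = \frac{1}{3} at k = 0.


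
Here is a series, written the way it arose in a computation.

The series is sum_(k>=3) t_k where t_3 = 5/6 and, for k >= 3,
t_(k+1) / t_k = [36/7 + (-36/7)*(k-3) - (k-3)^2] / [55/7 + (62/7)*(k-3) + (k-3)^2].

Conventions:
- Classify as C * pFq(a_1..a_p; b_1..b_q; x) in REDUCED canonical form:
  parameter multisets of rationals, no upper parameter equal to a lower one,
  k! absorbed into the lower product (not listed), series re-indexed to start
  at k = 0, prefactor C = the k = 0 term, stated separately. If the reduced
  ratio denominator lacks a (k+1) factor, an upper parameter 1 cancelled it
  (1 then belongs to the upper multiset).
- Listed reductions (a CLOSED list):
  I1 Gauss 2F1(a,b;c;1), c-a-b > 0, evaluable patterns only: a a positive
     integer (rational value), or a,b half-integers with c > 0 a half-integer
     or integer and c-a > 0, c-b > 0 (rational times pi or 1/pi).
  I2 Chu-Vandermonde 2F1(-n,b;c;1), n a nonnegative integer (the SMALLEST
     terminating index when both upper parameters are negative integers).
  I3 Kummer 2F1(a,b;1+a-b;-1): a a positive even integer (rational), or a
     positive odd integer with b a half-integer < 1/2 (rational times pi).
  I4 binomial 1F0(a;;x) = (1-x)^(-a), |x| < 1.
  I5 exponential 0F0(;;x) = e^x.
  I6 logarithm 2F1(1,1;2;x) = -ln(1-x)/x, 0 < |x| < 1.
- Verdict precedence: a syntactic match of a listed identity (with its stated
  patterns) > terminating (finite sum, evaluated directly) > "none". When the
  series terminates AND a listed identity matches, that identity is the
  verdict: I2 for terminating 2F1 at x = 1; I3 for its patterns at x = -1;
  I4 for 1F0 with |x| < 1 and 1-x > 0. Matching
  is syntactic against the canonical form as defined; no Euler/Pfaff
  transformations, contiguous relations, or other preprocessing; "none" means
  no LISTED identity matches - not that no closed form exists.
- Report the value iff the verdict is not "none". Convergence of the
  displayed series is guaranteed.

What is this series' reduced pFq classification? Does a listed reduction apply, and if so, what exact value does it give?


The tell: t_0 being 5/6, factor the ratio over Q (C = 5/6, x = -1): negated roots = parameters.
Adjacent-term ratio: r(k) = (-1) * (k-6/7) (k+6) / [(k+55/7) (k+1)] - rational in k, leading ratio (-1); with t_0 = 5/6, classification follows.

x = -1 here; the reduced form reads 2F1, upper {-6/7, 6}, lower {55/7}, C = 5/6. Verdict at x = -1: the Kummer evaluation I3 matches (x = -1; c = 55/7 equals 1+a-b for upper {-6/7, 6}: listed pattern). Its exact value is 1394/1029.


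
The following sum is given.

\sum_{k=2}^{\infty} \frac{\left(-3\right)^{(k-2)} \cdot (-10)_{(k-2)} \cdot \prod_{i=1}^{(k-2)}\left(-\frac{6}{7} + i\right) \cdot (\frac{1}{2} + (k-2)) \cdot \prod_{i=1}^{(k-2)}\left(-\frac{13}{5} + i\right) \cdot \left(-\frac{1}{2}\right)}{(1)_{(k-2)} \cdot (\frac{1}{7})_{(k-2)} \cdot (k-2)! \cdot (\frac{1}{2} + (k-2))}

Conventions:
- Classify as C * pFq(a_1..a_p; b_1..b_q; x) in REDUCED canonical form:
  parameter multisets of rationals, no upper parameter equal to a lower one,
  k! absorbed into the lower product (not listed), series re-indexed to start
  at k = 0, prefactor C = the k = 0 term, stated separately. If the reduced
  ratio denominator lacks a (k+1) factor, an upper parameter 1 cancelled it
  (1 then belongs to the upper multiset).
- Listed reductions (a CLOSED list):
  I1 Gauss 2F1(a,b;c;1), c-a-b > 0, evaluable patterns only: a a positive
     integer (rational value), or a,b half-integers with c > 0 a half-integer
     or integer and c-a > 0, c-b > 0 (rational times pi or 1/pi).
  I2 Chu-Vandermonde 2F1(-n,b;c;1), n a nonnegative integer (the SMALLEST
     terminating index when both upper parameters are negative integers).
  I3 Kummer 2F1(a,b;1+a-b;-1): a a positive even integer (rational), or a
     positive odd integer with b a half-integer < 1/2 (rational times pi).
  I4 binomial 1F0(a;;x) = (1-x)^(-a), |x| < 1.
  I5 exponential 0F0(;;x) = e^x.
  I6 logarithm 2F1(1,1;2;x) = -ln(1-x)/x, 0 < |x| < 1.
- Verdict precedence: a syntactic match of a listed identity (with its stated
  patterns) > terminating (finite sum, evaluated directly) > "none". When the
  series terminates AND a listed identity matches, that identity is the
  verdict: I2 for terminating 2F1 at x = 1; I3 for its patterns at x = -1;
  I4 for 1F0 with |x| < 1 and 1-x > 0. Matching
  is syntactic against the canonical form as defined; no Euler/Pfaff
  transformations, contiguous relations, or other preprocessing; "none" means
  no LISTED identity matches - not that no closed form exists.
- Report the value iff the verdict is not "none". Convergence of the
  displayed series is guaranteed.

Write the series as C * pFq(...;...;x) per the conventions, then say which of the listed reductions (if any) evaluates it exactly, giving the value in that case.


x = -3 here; the reduced form reads 2F1, upper {-10, -\frac{8}{5}}, lower {1}, C = -\frac{1}{2}. Verdict: terminating at k = 10: the factor (-10)_k kills every later term; summing the 11 survivors is exact. Sum: -\frac{553883363369}{244140625}.

The tell: with t_0 = -\frac{1}{2}, the parameter 1/7 appears in both the upper and lower lists and cancels (alongside the other common factor).
Consecutive-term ratio: r(k) = -3 * (k-10) (k-\frac{8}{5}) / [(k+1) (k+1)] ; factor over Q: parameters, x = -3, and C = -\frac{1}{2}.


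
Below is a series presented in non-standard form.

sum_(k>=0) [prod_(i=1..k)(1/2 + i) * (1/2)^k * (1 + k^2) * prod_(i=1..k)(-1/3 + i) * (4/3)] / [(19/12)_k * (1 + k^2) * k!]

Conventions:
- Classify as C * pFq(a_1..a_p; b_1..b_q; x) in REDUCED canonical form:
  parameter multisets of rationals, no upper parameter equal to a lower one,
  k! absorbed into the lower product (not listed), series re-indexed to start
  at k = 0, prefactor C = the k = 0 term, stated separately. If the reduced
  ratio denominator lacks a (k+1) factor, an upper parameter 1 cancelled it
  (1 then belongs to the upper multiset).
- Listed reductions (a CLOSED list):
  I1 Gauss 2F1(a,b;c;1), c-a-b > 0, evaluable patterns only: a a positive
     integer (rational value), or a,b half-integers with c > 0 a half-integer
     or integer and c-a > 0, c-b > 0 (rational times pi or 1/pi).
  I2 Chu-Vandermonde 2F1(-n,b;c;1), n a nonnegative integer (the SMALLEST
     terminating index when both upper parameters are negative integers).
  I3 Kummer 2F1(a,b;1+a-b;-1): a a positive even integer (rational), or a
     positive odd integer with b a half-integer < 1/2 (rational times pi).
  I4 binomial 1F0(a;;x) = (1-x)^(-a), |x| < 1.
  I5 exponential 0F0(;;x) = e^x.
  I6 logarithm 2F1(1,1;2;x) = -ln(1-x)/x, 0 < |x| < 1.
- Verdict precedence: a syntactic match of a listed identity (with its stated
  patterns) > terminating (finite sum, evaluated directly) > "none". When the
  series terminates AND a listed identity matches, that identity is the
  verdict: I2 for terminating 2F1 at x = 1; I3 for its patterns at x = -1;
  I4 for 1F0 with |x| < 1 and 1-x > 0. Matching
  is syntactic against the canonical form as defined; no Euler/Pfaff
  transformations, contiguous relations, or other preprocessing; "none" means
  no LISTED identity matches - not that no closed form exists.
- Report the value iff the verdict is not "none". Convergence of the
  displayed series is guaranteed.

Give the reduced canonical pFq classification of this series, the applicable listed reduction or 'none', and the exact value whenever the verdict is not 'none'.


Key observation: t_0 = 4/3 here, and the running product (C = 4/3) telescopes to a rising factorial.
Term ratio: r(k) = (1/2) * (k+2/3) (k+3/2) / [(k+19/12) (k+1)] - rational in k, leading ratio (1/2); with t_0 = 4/3, classification follows.

This is 4/3 * 2F1(2/3, 3/2; 19/12; 1/2) in reduced canonical form. Verdict: none - this 2F1 at x = 1/2 matches no listed pattern, and upper {2/3, 3/2} holds no stopper.


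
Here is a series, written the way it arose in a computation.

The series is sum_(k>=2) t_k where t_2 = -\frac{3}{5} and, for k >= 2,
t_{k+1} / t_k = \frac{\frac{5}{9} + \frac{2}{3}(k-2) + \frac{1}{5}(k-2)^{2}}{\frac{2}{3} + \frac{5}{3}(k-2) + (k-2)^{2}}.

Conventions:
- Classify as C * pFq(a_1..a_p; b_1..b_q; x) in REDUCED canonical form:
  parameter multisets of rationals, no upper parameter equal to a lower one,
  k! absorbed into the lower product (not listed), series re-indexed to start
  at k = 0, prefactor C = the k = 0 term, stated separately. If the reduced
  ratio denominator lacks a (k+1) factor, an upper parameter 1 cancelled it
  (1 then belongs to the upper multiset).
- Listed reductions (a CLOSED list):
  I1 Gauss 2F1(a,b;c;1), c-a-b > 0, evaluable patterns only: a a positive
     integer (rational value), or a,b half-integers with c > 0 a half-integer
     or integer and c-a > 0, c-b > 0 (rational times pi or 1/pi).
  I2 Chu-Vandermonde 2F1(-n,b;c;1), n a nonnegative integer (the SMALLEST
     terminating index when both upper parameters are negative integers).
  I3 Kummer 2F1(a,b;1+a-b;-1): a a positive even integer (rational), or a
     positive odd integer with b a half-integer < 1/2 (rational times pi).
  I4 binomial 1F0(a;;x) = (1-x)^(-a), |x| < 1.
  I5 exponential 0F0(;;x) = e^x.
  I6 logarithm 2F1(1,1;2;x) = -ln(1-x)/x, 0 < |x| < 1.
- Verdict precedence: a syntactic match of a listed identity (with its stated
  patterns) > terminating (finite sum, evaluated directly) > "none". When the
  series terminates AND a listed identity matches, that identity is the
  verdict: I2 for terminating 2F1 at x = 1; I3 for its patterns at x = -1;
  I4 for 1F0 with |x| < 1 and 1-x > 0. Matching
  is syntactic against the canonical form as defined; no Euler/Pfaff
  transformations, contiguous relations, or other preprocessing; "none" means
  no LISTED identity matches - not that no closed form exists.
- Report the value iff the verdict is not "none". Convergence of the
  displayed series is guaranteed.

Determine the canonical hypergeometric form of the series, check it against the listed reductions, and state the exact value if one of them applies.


This is -\frac{3}{5} * 2F1(\frac{5}{3}, \frac{5}{3}; \frac{2}{3}; \frac{1}{5}) in reduced canonical form. Verdict: none (x = \frac{1}{5}): each listed identity misses the multisets {\frac{5}{3}, \frac{5}{3}} ; {\frac{2}{3}}.

The tell: with t_0 = -\frac{3}{5}, factor the ratio over Q (prefactor -3/5): negated roots = parameters.
Consecutive-term ratio: r(k) = \frac{1}{5} * (k+\frac{5}{3}) (k+\frac{5}{3}) / [(k+\frac{2}{3}) (k+1)] ; factor over Q: parameters, x = \frac{1}{5}, and C = -\frac{3}{5}.


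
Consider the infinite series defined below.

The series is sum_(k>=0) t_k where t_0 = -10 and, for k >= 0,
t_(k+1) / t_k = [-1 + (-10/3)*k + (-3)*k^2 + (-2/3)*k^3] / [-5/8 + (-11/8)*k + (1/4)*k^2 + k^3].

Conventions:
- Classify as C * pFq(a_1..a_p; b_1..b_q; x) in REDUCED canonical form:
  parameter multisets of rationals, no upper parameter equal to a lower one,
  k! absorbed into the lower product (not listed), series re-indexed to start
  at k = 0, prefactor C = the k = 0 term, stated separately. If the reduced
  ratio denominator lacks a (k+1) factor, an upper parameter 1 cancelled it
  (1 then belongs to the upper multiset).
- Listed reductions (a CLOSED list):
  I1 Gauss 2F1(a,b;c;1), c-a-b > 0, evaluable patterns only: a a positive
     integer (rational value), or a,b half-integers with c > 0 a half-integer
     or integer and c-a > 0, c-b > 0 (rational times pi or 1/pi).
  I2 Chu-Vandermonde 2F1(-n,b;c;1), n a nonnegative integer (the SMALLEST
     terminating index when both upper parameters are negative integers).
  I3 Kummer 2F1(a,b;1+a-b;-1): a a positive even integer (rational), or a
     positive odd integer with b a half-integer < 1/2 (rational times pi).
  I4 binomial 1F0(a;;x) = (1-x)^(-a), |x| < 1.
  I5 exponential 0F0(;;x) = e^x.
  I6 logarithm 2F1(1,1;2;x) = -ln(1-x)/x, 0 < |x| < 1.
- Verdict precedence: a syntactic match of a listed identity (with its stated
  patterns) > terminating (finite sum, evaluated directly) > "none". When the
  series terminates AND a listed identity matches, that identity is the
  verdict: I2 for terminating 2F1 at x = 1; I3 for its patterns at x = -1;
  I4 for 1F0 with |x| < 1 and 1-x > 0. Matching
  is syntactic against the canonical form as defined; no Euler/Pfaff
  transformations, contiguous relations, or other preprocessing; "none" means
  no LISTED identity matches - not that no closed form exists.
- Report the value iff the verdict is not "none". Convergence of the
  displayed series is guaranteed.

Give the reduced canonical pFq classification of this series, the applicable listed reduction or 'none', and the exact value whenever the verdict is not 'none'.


With C = -10: the canonical form is 2F1(1, 3; -5/4; -2/3). Verdict: no listed reduction: x = -2/3 and upper {1, 3} fail every I1-I6 pattern.

Key observation: t_0 being -10, roots of the ratio polynomials (C = -10, x = -2/3) are the negated parameters.
Adjacent-term ratio: r(k) = (-2/3) * (k+1) (k+3) / [(k-5/4) (k+1)] - rational; roots negated = parameters, x = (-2/3), C = -10.


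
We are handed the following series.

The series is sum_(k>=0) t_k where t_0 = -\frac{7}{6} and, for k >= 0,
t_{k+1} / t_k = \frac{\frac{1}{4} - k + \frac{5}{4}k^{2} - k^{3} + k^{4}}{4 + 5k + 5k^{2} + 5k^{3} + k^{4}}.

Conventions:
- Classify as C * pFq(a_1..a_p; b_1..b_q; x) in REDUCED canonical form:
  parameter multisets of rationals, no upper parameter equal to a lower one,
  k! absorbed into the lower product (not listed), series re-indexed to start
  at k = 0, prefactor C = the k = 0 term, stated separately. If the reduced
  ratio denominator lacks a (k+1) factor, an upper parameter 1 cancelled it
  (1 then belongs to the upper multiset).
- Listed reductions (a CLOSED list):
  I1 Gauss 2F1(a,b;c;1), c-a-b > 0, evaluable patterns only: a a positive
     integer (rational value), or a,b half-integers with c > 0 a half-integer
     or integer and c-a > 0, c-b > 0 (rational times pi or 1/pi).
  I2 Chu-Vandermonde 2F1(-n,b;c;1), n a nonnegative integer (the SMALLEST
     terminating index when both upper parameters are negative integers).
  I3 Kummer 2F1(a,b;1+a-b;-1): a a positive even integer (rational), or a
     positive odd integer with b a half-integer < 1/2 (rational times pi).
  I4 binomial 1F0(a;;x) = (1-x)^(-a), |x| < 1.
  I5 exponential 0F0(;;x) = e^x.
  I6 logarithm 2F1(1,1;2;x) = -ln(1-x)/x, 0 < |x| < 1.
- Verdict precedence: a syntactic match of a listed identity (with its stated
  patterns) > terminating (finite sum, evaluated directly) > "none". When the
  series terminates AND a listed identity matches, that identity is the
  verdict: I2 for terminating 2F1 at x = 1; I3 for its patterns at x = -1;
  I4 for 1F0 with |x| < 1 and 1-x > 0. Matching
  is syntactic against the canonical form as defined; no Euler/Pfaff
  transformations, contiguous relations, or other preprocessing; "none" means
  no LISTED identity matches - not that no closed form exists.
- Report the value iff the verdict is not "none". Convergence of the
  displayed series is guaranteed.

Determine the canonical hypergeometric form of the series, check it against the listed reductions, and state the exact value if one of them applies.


Key step: from the first term -\frac{7}{6}: the expanded ratio factors over Q; prefactor -7/6, roots give parameters.
Adjacent-term ratio: r(k) = 1 * (k-\frac{1}{2}) (k-\frac{1}{2}) / [(k+4) (k+1)] - rational in k, leading ratio 1; with t_0 = -\frac{7}{6}, classification follows.

The series (x = 1) is 2F1: upper {-\frac{1}{2}, -\frac{1}{2}}, lower {4}, prefactor -\frac{7}{6}. Verdict: the half-integer Gauss pattern (I1) fires (x = 1; upper {-\frac{1}{2}, -\frac{1}{2}} half-integers, c = 4 in the evaluable pattern). Its exact value is \left(-\frac{2048}{525}\right) / \pi.


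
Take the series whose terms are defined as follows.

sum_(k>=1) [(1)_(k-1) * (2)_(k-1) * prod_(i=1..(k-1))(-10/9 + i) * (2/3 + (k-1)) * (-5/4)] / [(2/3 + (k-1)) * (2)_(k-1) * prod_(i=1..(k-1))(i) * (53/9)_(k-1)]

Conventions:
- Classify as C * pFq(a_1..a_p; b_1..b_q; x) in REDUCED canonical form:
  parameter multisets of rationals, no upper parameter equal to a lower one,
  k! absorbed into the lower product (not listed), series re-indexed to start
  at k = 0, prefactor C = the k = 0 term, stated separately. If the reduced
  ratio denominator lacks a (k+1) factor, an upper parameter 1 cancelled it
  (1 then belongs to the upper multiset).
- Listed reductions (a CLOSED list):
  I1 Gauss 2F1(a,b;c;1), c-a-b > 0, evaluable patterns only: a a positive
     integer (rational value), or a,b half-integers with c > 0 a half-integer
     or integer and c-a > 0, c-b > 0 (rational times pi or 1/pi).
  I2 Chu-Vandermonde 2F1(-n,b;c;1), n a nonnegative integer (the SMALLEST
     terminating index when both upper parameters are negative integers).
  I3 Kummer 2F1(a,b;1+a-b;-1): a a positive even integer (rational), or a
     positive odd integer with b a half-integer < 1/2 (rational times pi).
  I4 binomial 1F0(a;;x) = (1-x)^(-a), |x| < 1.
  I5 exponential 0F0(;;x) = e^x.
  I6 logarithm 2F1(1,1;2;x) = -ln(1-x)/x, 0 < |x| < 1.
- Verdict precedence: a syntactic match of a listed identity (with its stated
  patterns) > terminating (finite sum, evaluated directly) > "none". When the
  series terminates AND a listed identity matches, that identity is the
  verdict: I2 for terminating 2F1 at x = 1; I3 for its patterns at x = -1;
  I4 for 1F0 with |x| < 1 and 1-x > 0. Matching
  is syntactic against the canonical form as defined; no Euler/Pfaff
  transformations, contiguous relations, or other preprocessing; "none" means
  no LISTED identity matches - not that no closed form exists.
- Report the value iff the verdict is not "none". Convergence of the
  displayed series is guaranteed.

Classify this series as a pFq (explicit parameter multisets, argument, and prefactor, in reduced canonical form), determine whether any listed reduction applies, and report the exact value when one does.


Prefactor -5/4, argument 1: 2F1 with upper {-1/9, 1} over lower {53/9}. Verdict (x = 1): Gauss (I1, integer-parameter pattern) applies (x = 1: the Gamma ratio telescopes since c-a-b = 5 > 0 and a = 1 in Z>0). Exact value: -11/9.

The tell: from the first term -5/4: the running product (prefactor -5/4) telescopes to a rising factorial.
Ratio: r(k) = 1 * (k-1/9) (k+1) / [(k+53/9) (k+1)] - rational in k, leading ratio 1; with t_0 = -5/4, classification follows.


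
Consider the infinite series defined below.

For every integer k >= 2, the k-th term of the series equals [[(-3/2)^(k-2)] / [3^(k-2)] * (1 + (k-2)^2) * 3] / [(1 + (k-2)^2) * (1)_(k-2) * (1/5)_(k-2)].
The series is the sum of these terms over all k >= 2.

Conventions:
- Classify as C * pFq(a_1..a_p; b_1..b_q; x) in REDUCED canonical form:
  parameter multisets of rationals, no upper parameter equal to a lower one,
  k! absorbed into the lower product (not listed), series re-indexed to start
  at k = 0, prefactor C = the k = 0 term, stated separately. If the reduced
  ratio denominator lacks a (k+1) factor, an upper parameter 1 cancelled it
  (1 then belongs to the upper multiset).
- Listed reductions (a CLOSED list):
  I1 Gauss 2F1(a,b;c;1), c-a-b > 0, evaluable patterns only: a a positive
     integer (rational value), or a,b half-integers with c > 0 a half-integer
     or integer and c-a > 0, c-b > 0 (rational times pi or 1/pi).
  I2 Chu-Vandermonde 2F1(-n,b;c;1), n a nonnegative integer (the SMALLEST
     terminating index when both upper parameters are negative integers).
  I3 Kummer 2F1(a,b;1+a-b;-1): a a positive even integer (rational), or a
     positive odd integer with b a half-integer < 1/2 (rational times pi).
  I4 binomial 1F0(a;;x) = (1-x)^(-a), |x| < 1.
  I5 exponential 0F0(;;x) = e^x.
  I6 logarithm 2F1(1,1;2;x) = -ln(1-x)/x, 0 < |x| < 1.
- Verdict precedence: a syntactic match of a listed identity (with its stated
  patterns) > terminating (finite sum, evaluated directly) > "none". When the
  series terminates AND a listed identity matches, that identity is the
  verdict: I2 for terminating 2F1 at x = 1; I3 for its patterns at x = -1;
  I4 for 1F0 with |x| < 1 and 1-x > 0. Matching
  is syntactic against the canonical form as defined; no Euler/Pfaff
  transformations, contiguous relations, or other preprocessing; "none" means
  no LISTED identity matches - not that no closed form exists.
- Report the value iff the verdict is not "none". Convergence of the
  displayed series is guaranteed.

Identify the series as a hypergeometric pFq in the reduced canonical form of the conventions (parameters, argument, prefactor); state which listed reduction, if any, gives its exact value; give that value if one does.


At argument -1/2: a 0F1 with upper {-}, lower {1/5}, scaled by C = 3. Verdict: none. Every listed pattern misses the 0F1 form at -1/2, upper {-}.

Key step: t_0 = 3 here, and striking the common factor k^2 + 1 reduces the term (C = 3, x = -1/2).
Term ratio: r(k) = (-1/2) * 1 / [(k+1/5) (k+1)] - poly over poly, x = (-1/2) from leading terms; C = 3 at k = 0.


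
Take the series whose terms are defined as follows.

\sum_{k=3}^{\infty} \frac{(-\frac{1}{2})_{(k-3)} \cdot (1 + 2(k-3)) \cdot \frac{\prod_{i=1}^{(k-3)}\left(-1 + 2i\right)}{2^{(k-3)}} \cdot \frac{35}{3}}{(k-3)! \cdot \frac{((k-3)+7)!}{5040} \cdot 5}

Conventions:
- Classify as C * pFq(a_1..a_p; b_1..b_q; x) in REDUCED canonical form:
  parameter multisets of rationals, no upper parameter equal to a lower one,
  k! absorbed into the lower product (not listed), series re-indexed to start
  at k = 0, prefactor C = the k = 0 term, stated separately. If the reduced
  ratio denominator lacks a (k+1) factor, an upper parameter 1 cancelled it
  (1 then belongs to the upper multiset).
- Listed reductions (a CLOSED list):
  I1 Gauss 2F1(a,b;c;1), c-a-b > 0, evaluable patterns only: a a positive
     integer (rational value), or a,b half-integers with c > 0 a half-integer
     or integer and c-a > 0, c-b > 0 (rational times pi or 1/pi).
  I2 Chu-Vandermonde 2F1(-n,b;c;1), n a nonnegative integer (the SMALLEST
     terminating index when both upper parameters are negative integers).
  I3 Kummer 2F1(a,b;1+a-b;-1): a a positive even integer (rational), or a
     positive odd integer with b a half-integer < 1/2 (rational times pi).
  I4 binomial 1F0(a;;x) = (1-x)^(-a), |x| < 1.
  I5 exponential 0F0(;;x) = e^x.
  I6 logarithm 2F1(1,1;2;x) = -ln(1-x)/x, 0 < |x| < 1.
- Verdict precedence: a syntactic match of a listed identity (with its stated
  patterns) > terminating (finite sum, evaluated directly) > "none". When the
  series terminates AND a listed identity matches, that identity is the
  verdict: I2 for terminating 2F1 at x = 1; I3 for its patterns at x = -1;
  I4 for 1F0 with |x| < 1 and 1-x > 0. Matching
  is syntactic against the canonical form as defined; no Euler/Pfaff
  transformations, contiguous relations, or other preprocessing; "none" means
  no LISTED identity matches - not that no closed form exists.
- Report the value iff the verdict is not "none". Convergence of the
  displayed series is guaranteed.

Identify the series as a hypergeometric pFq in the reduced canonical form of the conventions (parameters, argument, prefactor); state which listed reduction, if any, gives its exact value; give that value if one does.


Key step: from the first term \frac{7}{3}: the constant factors (prefactor 7/3) combine into one prefactor.
Ratio: r(k) = 1 * (k-\frac{1}{2}) (k+\frac{3}{2}) / [(k+8) (k+1)] - rational; roots negated = parameters, x = 1, C = \frac{7}{3}.

Classification (C = \frac{7}{3}): 2F1 with upper {-\frac{1}{2}, \frac{3}{2}}, lower {8}, argument x = 1. Verdict: Gauss's theorem I1 (half-integer case) applies (x = 1; upper {-\frac{1}{2}, \frac{3}{2}} half-integers, c = 8 in the evaluable pattern). Exact value: \frac{4194304}{637065} / \pi.


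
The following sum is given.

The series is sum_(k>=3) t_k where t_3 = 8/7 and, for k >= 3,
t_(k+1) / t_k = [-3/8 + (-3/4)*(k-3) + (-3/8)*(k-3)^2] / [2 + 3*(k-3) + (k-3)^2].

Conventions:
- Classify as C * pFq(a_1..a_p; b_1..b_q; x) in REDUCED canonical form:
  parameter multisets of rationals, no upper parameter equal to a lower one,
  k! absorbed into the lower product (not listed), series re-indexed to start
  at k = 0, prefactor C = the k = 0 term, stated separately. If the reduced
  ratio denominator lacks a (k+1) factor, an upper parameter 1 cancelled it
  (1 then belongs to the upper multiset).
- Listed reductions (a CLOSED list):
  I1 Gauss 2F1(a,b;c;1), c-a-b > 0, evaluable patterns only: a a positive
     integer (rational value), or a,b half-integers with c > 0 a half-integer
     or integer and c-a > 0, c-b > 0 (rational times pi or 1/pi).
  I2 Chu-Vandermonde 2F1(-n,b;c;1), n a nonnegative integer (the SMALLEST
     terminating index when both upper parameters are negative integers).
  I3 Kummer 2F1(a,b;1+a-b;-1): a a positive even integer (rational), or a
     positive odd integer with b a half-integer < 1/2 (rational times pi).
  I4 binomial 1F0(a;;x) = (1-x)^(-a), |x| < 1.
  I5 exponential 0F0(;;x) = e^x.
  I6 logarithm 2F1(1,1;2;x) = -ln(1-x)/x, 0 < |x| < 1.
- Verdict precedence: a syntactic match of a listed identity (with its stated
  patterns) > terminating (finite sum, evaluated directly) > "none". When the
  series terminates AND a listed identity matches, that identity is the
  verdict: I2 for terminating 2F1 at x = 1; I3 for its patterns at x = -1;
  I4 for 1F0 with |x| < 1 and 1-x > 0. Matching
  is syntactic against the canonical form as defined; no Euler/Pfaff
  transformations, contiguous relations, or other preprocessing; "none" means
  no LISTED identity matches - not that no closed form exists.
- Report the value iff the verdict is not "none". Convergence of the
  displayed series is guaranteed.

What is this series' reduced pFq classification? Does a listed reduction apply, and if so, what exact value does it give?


Reduced: x = -3/8, 2F1, upper = {1, 1}, lower = {2}, C = 8/7. Verdict: logarithm (I6) matches (the logarithm: parameters (1,1;2), x = -3/8). Sum: (64/21) * ln(11/8).

The tell: x = (-3/8) and the expanded ratio factors over Q; C = 8/7, roots give parameters.
Term ratio: r(k) = (-3/8) * (k+1) (k+1) / [(k+2) (k+1)] - rational in k, leading ratio (-3/8); with t_0 = 8/7, classification follows.


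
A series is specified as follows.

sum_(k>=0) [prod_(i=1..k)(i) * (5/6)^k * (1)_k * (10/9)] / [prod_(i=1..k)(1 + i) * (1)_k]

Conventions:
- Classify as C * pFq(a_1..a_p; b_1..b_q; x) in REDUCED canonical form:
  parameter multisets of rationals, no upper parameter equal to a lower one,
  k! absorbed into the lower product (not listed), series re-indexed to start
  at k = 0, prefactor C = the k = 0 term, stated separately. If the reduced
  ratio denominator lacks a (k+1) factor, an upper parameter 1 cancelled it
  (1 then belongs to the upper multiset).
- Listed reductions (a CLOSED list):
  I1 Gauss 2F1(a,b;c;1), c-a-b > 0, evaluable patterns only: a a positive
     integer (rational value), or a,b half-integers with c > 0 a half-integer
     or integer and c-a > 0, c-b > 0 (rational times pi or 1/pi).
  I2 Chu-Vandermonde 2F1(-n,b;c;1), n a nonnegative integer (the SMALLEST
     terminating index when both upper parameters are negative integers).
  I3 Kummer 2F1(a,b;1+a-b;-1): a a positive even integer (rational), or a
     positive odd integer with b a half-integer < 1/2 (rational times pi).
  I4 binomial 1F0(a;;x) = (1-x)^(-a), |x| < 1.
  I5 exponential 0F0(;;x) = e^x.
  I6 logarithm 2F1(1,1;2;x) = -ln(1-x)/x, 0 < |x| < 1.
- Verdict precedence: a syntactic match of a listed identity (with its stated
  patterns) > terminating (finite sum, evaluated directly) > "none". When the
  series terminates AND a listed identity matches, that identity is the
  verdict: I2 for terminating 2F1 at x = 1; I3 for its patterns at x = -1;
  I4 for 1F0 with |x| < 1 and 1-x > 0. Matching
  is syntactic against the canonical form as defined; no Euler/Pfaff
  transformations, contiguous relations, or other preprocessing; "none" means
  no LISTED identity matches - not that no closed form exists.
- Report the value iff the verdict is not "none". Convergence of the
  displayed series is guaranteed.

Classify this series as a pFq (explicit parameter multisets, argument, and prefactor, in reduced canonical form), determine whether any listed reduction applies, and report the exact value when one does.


First insight: x = (5/6) and the running product (C = 10/9) telescopes to a rising factorial.
Consecutive-term ratio: r(k) = (5/6) * (k+1) (k+1) / [(k+2) (k+1)] - rational; roots negated = parameters, x = (5/6), C = 10/9.

This is 10/9 * 2F1(1, 1; 2; 5/6) in reduced canonical form. Verdict (x = 5/6): the I6 logarithm reduction applies (the logarithm: parameters (1,1;2), x = 5/6). Exact value: (-4/3) * ln(1/6).


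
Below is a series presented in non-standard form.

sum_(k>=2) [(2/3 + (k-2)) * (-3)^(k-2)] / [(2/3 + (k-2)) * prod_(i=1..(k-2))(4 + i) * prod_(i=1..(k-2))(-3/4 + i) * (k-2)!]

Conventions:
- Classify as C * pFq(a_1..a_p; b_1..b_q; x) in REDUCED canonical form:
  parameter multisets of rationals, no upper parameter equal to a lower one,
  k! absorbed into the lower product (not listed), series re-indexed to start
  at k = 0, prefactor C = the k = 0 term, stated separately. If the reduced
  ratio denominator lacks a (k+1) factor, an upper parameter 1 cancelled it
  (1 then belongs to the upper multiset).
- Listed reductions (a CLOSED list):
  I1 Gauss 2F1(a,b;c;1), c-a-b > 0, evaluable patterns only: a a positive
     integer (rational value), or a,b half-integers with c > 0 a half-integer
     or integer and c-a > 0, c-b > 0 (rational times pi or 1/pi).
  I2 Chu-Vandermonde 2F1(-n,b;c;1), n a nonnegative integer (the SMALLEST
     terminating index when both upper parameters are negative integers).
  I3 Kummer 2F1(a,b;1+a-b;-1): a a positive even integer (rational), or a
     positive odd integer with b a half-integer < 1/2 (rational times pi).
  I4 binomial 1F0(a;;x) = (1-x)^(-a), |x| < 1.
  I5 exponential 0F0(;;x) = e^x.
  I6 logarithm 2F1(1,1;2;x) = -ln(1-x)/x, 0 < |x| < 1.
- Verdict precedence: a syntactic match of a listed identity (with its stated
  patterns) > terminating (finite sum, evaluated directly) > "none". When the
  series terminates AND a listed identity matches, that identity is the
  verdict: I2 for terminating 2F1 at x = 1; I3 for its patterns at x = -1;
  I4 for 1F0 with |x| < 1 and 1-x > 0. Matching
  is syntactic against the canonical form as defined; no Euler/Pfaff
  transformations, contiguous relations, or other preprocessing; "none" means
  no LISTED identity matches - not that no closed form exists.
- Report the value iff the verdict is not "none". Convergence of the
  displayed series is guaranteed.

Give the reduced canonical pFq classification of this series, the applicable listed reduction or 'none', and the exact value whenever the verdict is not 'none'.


Key step: x = (-3) and the lower running product (prefactor 1) is a rising factorial.
Step ratio: r(k) = (-3) * 1 / [(k+1/4) (k+5) (k+1)] - poly over poly, x = (-3) from leading terms; C = 1 at k = 0.

With C = 1: the canonical form is 0F2(-; 1/4, 5; -3). Verdict: none. A 0F2 with upper {-} fits none of I1-I6 at x = -3; the sum runs forever.


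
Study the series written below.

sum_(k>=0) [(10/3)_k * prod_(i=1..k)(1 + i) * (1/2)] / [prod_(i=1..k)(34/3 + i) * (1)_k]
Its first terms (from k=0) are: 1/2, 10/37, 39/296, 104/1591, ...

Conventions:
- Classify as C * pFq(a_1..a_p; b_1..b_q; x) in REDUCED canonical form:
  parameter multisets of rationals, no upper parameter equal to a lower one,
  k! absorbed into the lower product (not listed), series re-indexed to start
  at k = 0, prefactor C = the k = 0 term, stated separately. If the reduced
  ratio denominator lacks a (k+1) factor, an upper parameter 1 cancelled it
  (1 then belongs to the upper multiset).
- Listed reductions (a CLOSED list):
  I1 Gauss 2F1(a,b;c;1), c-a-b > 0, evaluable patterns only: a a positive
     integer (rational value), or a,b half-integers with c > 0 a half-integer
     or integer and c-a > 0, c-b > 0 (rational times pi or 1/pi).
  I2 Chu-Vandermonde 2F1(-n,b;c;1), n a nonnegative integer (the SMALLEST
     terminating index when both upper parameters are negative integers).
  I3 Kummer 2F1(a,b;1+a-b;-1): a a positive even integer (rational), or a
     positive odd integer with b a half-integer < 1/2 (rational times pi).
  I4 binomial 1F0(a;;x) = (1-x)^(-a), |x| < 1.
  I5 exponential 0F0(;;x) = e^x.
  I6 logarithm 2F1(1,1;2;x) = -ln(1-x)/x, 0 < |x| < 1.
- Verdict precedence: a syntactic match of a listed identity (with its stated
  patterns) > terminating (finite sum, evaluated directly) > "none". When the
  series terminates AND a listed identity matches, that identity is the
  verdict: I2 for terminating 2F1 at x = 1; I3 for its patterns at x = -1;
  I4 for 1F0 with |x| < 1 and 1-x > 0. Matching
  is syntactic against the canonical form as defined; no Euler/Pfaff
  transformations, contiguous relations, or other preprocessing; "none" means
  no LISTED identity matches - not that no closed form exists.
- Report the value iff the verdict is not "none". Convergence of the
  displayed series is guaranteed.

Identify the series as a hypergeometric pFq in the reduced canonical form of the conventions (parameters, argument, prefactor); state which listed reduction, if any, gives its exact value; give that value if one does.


First insight: x = 1 and the lower running product (C = 1/2) is a rising factorial.
Step ratio: r(k) = 1 * (k+2) (k+10/3) / [(k+37/3) (k+1)] - rational in k, leading ratio 1; with t_0 = 1/2, classification follows.

Classification (C = 1/2): 2F1 with upper {2, 10/3}, lower {37/3}, argument x = 1. Verdict (x = 1): Gauss (I1, integer-parameter pattern) applies (x = 1: the Gamma ratio telescopes since c-a-b = 7 > 0 and a = 2 in Z>0). Hence: 527/504.


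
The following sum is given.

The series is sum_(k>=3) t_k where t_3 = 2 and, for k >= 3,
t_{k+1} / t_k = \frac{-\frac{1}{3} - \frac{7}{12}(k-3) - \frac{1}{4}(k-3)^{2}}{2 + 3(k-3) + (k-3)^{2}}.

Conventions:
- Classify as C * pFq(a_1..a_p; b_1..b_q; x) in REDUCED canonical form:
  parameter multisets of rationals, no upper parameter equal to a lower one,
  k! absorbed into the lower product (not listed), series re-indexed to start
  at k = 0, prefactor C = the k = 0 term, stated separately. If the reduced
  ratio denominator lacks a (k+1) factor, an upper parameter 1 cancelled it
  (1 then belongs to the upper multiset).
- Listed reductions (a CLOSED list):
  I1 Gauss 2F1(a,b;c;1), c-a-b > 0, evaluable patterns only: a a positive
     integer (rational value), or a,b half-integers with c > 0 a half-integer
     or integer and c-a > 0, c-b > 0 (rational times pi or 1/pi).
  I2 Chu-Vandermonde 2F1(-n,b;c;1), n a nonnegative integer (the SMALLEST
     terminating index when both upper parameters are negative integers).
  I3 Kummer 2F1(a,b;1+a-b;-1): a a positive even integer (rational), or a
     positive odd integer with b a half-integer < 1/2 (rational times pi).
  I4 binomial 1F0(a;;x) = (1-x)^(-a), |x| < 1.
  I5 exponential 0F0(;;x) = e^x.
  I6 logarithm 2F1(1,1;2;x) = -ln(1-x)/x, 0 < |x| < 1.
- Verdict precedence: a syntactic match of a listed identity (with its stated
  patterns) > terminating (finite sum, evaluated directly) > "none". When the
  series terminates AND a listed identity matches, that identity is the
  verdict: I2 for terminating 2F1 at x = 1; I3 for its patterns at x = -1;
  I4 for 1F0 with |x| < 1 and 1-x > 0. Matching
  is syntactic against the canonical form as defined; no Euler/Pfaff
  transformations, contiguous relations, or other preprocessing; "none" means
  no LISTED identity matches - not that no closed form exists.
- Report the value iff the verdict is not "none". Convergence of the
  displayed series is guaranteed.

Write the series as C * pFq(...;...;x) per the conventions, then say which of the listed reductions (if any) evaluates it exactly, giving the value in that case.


This is 2 * 2F1(1, \frac{4}{3}; 2; -\frac{1}{4}) in reduced canonical form. Verdict: none - at argument -\frac{1}{4} the multisets {1, \frac{4}{3}} ; {2} match no listed identity.

The tell: x = -\frac{1}{4} and the expanded ratio factors over Q; C = 2, x = -1/4, roots give parameters.
Adjacent-term ratio: r(k) = -\frac{1}{4} * (k+1) (k+\frac{4}{3}) / [(k+2) (k+1)] - rational; roots negated = parameters, x = -\frac{1}{4}, C = 2.


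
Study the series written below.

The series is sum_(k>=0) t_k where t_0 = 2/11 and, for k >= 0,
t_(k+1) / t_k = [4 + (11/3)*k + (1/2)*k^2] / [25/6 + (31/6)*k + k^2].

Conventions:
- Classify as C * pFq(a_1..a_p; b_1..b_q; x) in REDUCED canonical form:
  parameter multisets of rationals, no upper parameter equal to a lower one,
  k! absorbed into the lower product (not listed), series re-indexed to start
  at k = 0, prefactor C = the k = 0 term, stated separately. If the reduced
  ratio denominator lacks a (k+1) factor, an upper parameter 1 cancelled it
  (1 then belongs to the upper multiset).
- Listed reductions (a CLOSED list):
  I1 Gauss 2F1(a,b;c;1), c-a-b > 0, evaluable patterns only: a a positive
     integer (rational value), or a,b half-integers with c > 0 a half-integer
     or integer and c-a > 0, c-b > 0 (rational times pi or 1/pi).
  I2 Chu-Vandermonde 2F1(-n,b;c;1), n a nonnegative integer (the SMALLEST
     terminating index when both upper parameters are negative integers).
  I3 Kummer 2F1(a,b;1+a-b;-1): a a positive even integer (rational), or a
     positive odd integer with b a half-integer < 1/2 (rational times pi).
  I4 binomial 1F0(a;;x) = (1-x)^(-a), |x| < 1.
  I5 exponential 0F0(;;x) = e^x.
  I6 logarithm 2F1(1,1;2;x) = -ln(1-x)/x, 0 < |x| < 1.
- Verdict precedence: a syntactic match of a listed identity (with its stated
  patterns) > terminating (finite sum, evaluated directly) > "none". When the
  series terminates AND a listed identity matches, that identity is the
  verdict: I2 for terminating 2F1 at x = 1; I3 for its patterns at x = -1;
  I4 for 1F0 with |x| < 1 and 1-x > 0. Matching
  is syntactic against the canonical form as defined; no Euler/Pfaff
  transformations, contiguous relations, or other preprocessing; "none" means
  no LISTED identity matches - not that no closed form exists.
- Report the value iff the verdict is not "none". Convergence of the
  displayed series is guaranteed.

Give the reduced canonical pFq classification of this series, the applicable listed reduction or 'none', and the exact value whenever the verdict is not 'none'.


Reduced: x = 1/2, 2F1, upper = {4/3, 6}, lower = {25/6}, C = 2/11. Verdict: none. A 2F1 with upper {4/3, 6} fits none of I1-I6 at x = 1/2; the sum runs forever.

Key step: t_0 = 2/11 here, and factor the ratio over Q (prefactor 2/11): negated roots = parameters.
Consecutive-term ratio: r(k) = (1/2) * (k+4/3) (k+6) / [(k+25/6) (k+1)] ; factor over Q: parameters, x = (1/2), and C = 2/11.
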